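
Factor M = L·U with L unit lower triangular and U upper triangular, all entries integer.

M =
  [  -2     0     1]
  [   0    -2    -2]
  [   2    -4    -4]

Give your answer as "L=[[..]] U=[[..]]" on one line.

  R1 -= 0·R0 → [0,-2,-2]
  R2 -= -1·R0 → [0,-4,-3]
  R2 -= 2·R1 → [0,0,1]

L=[[1,0,0],[0,1,0],[-1,2,1]] U=[[-2,0,1],[0,-2,-2],[0,0,1]]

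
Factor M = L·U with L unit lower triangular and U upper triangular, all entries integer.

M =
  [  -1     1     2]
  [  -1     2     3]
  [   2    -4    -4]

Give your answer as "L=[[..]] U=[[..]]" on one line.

  r1 -= 1·r0 → [0,1,1]
  r2 -= -2·r0 → [0,-2,0]
  r2 -= -2·r1 → [0,0,2]

L=[[1,0,0],[1,1,0],[-2,-2,1]] U=[[-1,1,2],[0,1,1],[0,0,2]]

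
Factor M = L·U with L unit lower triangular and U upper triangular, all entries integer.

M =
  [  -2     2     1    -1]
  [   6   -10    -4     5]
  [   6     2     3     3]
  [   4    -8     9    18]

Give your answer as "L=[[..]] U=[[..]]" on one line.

  R1 -= -3·R0 → [0,-4,-1,2]
  R2 -= -3·R0 → [0,8,6,0]
  R3 -= -2·R0 → [0,-4,11,16]
  R2 -= -2·R1 → [0,0,4,4]
  R3 -= 1·R1 → [0,0,12,14]
  R3 -= 3·R2 → [0,0,0,2]

L=[[1,0,0,0],[-3,1,0,0],[-3,-2,1,0],[-2,1,3,1]] U=[[-2,2,1,-1],[0,-4,-1,2],[0,0,4,4],[0,0,0,2]]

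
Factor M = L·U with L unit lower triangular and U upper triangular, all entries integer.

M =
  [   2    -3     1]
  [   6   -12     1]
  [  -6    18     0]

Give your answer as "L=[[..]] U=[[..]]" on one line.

  row1 -= 3·row0 → [0,-3,-2]
  row2 -= -3·row0 → [0,9,3]
  row2 -= -3·row1 → [0,0,-3]

L=[[1,0,0],[3,1,0],[-3,-3,1]] U=[[2,-3,1],[0,-3,-2],[0,0,-3]]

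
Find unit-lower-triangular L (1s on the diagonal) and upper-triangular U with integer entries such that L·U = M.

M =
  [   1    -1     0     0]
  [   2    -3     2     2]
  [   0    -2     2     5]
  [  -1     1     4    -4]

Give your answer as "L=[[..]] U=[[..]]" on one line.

L=[[1,0,0,0],[2,1,0,0],[0,2,1,0],[-1,0,-2,1]] U=[[1,-1,0,0],[0,-1,2,2],[0,0,-2,1],[0,0,0,-2]]

  R1 -= 2·R0 → [0,-1,2,2]
  R2 -= 0·R0 → [0,-2,2,5]
  R3 -= -1·R0 → [0,0,4,-4]
  R2 -= 2·R1 → [0,0,-2,1]
  R3 -= 0·R1 → [0,0,4,-4]
  R3 -= -2·R2 → [0,0,0,-2]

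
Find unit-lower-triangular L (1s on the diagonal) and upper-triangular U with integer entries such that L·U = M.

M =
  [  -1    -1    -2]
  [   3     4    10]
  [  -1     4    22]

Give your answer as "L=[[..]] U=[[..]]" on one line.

L=[[1,0,0],[-3,1,0],[1,5,1]] U=[[-1,-1,-2],[0,1,4],[0,0,4]]

  r1 -= -3·r0 → [0,1,4]
  r2 -= 1·r0 → [0,5,24]
  r2 -= 5·r1 → [0,0,4]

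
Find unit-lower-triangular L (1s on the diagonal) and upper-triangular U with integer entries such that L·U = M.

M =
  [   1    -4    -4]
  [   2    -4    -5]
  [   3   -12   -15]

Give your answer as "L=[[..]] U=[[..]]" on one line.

  r1 -= 2·r0 → [0,4,3]
  r2 -= 3·r0 → [0,0,-3]
  r2 -= 0·r1 → [0,0,-3]

L=[[1,0,0],[2,1,0],[3,0,1]] U=[[1,-4,-4],[0,4,3],[0,0,-3]]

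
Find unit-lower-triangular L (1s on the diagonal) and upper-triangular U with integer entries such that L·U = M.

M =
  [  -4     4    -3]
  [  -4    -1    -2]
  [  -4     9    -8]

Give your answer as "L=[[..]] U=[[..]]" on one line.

L=[[1,0,0],[1,1,0],[1,-1,1]] U=[[-4,4,-3],[0,-5,1],[0,0,-4]]

  R1 -= 1·R0 → [0,-5,1]
  R2 -= 1·R0 → [0,5,-5]
  R2 -= -1·R1 → [0,0,-4]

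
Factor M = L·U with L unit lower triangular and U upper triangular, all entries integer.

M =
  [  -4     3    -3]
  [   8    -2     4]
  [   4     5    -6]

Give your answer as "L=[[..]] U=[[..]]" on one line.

  r1 -= -2·r0 → [0,4,-2]
  r2 -= -1·r0 → [0,8,-9]
  r2 -= 2·r1 → [0,0,-5]

L=[[1,0,0],[-2,1,0],[-1,2,1]] U=[[-4,3,-3],[0,4,-2],[0,0,-5]]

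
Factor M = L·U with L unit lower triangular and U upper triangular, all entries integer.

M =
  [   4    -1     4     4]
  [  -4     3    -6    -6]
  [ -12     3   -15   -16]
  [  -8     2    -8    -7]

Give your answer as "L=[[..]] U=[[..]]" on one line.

  r1 -= -1·r0 → [0,2,-2,-2]
  r2 -= -3·r0 → [0,0,-3,-4]
  r3 -= -2·r0 → [0,0,0,1]
  r2 -= 0·r1 → [0,0,-3,-4]
  r3 -= 0·r1 → [0,0,0,1]
  r3 -= 0·r2 → [0,0,0,1]

L=[[1,0,0,0],[-1,1,0,0],[-3,0,1,0],[-2,0,0,1]] U=[[4,-1,4,4],[0,2,-2,-2],[0,0,-3,-4],[0,0,0,1]]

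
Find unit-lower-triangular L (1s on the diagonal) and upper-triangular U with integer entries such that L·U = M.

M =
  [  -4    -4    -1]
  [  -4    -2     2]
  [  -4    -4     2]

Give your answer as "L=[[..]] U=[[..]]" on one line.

  r1 -= 1·r0 → [0,2,3]
  r2 -= 1·r0 → [0,0,3]
  r2 -= 0·r1 → [0,0,3]

L=[[1,0,0],[1,1,0],[1,0,1]] U=[[-4,-4,-1],[0,2,3],[0,0,3]]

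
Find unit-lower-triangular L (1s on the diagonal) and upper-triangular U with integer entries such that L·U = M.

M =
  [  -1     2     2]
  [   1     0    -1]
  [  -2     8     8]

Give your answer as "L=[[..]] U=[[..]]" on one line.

L=[[1,0,0],[-1,1,0],[2,2,1]] U=[[-1,2,2],[0,2,1],[0,0,2]]

  R1 -= -1·R0 → [0,2,1]
  R2 -= 2·R0 → [0,4,4]
  R2 -= 2·R1 → [0,0,2]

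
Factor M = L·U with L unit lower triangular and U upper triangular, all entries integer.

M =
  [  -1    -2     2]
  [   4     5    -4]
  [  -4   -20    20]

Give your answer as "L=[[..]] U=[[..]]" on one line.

  R1 -= -4·R0 → [0,-3,4]
  R2 -= 4·R0 → [0,-12,12]
  R2 -= 4·R1 → [0,0,-4]

L=[[1,0,0],[-4,1,0],[4,4,1]] U=[[-1,-2,2],[0,-3,4],[0,0,-4]]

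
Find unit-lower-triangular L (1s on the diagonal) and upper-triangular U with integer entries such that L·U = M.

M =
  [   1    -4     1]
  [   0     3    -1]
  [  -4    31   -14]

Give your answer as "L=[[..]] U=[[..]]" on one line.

  R1 -= 0·R0 → [0,3,-1]
  R2 -= -4·R0 → [0,15,-10]
  R2 -= 5·R1 → [0,0,-5]

L=[[1,0,0],[0,1,0],[-4,5,1]] U=[[1,-4,1],[0,3,-1],[0,0,-5]]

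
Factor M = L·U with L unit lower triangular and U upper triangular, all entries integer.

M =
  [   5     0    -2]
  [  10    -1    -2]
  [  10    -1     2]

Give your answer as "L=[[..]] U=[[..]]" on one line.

  R1 -= 2·R0 → [0,-1,2]
  R2 -= 2·R0 → [0,-1,6]
  R2 -= 1·R1 → [0,0,4]

L=[[1,0,0],[2,1,0],[2,1,1]] U=[[5,0,-2],[0,-1,2],[0,0,4]]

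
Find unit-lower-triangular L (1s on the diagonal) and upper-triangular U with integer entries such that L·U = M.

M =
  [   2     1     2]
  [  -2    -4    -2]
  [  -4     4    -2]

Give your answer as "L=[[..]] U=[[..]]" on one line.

  r1 -= -1·r0 → [0,-3,0]
  r2 -= -2·r0 → [0,6,2]
  r2 -= -2·r1 → [0,0,2]

L=[[1,0,0],[-1,1,0],[-2,-2,1]] U=[[2,1,2],[0,-3,0],[0,0,2]]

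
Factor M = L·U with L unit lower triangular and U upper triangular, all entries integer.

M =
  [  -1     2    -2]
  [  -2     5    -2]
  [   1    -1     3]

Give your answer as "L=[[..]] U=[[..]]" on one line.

L=[[1,0,0],[2,1,0],[-1,1,1]] U=[[-1,2,-2],[0,1,2],[0,0,-1]]

  R1 -= 2·R0 → [0,1,2]
  R2 -= -1·R0 → [0,1,1]
  R2 -= 1·R1 → [0,0,-1]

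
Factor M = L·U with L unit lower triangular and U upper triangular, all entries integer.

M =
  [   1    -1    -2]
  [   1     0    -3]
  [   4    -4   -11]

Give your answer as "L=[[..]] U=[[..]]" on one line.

L=[[1,0,0],[1,1,0],[4,0,1]] U=[[1,-1,-2],[0,1,-1],[0,0,-3]]

  row1 -= 1·row0 → [0,1,-1]
  row2 -= 4·row0 → [0,0,-3]
  row2 -= 0·row1 → [0,0,-3]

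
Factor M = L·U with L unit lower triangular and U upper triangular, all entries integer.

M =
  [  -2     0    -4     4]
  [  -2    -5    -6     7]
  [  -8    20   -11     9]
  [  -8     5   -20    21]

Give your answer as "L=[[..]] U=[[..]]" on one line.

L=[[1,0,0,0],[1,1,0,0],[4,-4,1,0],[4,-1,2,1]] U=[[-2,0,-4,4],[0,-5,-2,3],[0,0,-3,5],[0,0,0,-2]]

  row1 -= 1·row0 → [0,-5,-2,3]
  row2 -= 4·row0 → [0,20,5,-7]
  row3 -= 4·row0 → [0,5,-4,5]
  row2 -= -4·row1 → [0,0,-3,5]
  row3 -= -1·row1 → [0,0,-6,8]
  row3 -= 2·row2 → [0,0,0,-2]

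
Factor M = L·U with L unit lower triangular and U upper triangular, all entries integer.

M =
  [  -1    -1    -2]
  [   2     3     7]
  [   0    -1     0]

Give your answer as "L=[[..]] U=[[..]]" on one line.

  R1 -= -2·R0 → [0,1,3]
  R2 -= 0·R0 → [0,-1,0]
  R2 -= -1·R1 → [0,0,3]

L=[[1,0,0],[-2,1,0],[0,-1,1]] U=[[-1,-1,-2],[0,1,3],[0,0,3]]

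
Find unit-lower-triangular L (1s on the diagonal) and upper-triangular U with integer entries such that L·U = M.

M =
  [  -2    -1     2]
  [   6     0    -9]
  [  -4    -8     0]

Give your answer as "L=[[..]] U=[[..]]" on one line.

L=[[1,0,0],[-3,1,0],[2,2,1]] U=[[-2,-1,2],[0,-3,-3],[0,0,2]]

  row1 -= -3·row0 → [0,-3,-3]
  row2 -= 2·row0 → [0,-6,-4]
  row2 -= 2·row1 → [0,0,2]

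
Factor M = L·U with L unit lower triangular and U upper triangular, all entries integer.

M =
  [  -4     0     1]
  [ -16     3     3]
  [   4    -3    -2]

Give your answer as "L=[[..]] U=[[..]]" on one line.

  R1 -= 4·R0 → [0,3,-1]
  R2 -= -1·R0 → [0,-3,-1]
  R2 -= -1·R1 → [0,0,-2]

L=[[1,0,0],[4,1,0],[-1,-1,1]] U=[[-4,0,1],[0,3,-1],[0,0,-2]]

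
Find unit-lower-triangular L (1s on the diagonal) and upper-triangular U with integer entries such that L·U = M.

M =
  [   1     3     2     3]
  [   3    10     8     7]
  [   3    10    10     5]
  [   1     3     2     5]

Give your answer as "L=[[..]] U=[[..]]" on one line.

  row1 -= 3·row0 → [0,1,2,-2]
  row2 -= 3·row0 → [0,1,4,-4]
  row3 -= 1·row0 → [0,0,0,2]
  row2 -= 1·row1 → [0,0,2,-2]
  row3 -= 0·row1 → [0,0,0,2]
  row3 -= 0·row2 → [0,0,0,2]

L=[[1,0,0,0],[3,1,0,0],[3,1,1,0],[1,0,0,1]] U=[[1,3,2,3],[0,1,2,-2],[0,0,2,-2],[0,0,0,2]]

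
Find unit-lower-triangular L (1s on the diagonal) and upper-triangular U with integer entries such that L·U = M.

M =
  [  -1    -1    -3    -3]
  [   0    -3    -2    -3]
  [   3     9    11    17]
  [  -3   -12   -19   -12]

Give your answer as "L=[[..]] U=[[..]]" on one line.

  r1 -= 0·r0 → [0,-3,-2,-3]
  r2 -= -3·r0 → [0,6,2,8]
  r3 -= 3·r0 → [0,-9,-10,-3]
  r2 -= -2·r1 → [0,0,-2,2]
  r3 -= 3·r1 → [0,0,-4,6]
  r3 -= 2·r2 → [0,0,0,2]

L=[[1,0,0,0],[0,1,0,0],[-3,-2,1,0],[3,3,2,1]] U=[[-1,-1,-3,-3],[0,-3,-2,-3],[0,0,-2,2],[0,0,0,2]]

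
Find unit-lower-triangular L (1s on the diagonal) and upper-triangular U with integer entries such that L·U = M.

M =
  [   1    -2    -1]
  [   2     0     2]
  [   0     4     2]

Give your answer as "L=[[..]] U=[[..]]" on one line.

L=[[1,0,0],[2,1,0],[0,1,1]] U=[[1,-2,-1],[0,4,4],[0,0,-2]]

  R1 -= 2·R0 → [0,4,4]
  R2 -= 0·R0 → [0,4,2]
  R2 -= 1·R1 → [0,0,-2]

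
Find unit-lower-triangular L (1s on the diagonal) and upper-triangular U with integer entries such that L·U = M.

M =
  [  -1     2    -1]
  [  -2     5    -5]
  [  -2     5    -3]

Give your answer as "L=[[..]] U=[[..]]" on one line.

  r1 -= 2·r0 → [0,1,-3]
  r2 -= 2·r0 → [0,1,-1]
  r2 -= 1·r1 → [0,0,2]

L=[[1,0,0],[2,1,0],[2,1,1]] U=[[-1,2,-1],[0,1,-3],[0,0,2]]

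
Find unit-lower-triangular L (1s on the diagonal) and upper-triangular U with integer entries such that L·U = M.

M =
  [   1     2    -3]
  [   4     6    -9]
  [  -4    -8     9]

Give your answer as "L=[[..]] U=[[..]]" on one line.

  row1 -= 4·row0 → [0,-2,3]
  row2 -= -4·row0 → [0,0,-3]
  row2 -= 0·row1 → [0,0,-3]

L=[[1,0,0],[4,1,0],[-4,0,1]] U=[[1,2,-3],[0,-2,3],[0,0,-3]]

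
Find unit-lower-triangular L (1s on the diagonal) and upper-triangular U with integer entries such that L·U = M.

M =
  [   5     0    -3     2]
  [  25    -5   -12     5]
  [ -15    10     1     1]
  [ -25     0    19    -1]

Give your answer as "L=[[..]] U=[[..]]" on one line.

L=[[1,0,0,0],[5,1,0,0],[-3,-2,1,0],[-5,0,-2,1]] U=[[5,0,-3,2],[0,-5,3,-5],[0,0,-2,-3],[0,0,0,3]]

  R1 -= 5·R0 → [0,-5,3,-5]
  R2 -= -3·R0 → [0,10,-8,7]
  R3 -= -5·R0 → [0,0,4,9]
  R2 -= -2·R1 → [0,0,-2,-3]
  R3 -= 0·R1 → [0,0,4,9]
  R3 -= -2·R2 → [0,0,0,3]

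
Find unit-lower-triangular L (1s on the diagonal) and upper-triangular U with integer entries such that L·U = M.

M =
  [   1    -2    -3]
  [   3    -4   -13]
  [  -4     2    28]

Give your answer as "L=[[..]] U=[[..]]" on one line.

  row1 -= 3·row0 → [0,2,-4]
  row2 -= -4·row0 → [0,-6,16]
  row2 -= -3·row1 → [0,0,4]

L=[[1,0,0],[3,1,0],[-4,-3,1]] U=[[1,-2,-3],[0,2,-4],[0,0,4]]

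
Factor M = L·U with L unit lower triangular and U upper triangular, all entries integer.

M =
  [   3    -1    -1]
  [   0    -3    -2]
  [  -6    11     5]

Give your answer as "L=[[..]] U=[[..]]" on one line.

L=[[1,0,0],[0,1,0],[-2,-3,1]] U=[[3,-1,-1],[0,-3,-2],[0,0,-3]]

  r1 -= 0·r0 → [0,-3,-2]
  r2 -= -2·r0 → [0,9,3]
  r2 -= -3·r1 → [0,0,-3]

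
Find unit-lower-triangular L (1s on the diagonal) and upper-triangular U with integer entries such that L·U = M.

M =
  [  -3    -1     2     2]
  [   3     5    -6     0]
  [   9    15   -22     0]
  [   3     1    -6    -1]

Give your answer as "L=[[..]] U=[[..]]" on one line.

  R1 -= -1·R0 → [0,4,-4,2]
  R2 -= -3·R0 → [0,12,-16,6]
  R3 -= -1·R0 → [0,0,-4,1]
  R2 -= 3·R1 → [0,0,-4,0]
  R3 -= 0·R1 → [0,0,-4,1]
  R3 -= 1·R2 → [0,0,0,1]

L=[[1,0,0,0],[-1,1,0,0],[-3,3,1,0],[-1,0,1,1]] U=[[-3,-1,2,2],[0,4,-4,2],[0,0,-4,0],[0,0,0,1]]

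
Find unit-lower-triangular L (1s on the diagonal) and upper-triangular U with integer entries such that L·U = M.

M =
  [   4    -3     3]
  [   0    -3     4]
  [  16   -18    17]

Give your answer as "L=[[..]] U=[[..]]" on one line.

  r1 -= 0·r0 → [0,-3,4]
  r2 -= 4·r0 → [0,-6,5]
  r2 -= 2·r1 → [0,0,-3]

L=[[1,0,0],[0,1,0],[4,2,1]] U=[[4,-3,3],[0,-3,4],[0,0,-3]]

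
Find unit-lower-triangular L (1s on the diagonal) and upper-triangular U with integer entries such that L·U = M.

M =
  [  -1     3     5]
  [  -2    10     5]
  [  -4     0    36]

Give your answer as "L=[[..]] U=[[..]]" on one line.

  r1 -= 2·r0 → [0,4,-5]
  r2 -= 4·r0 → [0,-12,16]
  r2 -= -3·r1 → [0,0,1]

L=[[1,0,0],[2,1,0],[4,-3,1]] U=[[-1,3,5],[0,4,-5],[0,0,1]]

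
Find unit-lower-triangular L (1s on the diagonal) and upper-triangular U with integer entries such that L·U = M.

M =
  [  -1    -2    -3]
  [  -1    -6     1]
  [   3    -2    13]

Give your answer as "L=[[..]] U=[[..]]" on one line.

  row1 -= 1·row0 → [0,-4,4]
  row2 -= -3·row0 → [0,-8,4]
  row2 -= 2·row1 → [0,0,-4]

L=[[1,0,0],[1,1,0],[-3,2,1]] U=[[-1,-2,-3],[0,-4,4],[0,0,-4]]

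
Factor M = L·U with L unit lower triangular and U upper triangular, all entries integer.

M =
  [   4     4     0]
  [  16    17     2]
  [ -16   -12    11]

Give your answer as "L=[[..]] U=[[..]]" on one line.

  R1 -= 4·R0 → [0,1,2]
  R2 -= -4·R0 → [0,4,11]
  R2 -= 4·R1 → [0,0,3]

L=[[1,0,0],[4,1,0],[-4,4,1]] U=[[4,4,0],[0,1,2],[0,0,3]]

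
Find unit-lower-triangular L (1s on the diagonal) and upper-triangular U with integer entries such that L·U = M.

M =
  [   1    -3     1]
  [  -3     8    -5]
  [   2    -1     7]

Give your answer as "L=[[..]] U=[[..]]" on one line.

  row1 -= -3·row0 → [0,-1,-2]
  row2 -= 2·row0 → [0,5,5]
  row2 -= -5·row1 → [0,0,-5]

L=[[1,0,0],[-3,1,0],[2,-5,1]] U=[[1,-3,1],[0,-1,-2],[0,0,-5]]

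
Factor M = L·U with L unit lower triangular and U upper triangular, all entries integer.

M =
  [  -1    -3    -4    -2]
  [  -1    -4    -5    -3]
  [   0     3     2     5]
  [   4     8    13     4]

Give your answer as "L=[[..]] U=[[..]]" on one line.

  row1 -= 1·row0 → [0,-1,-1,-1]
  row2 -= 0·row0 → [0,3,2,5]
  row3 -= -4·row0 → [0,-4,-3,-4]
  row2 -= -3·row1 → [0,0,-1,2]
  row3 -= 4·row1 → [0,0,1,0]
  row3 -= -1·row2 → [0,0,0,2]

L=[[1,0,0,0],[1,1,0,0],[0,-3,1,0],[-4,4,-1,1]] U=[[-1,-3,-4,-2],[0,-1,-1,-1],[0,0,-1,2],[0,0,0,2]]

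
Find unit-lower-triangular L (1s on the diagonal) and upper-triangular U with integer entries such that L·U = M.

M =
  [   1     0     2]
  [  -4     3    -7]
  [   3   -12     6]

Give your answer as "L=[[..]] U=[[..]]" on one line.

L=[[1,0,0],[-4,1,0],[3,-4,1]] U=[[1,0,2],[0,3,1],[0,0,4]]

  r1 -= -4·r0 → [0,3,1]
  r2 -= 3·r0 → [0,-12,0]
  r2 -= -4·r1 → [0,0,4]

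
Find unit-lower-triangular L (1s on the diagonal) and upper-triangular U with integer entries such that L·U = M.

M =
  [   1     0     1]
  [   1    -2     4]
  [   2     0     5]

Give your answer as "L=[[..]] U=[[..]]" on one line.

L=[[1,0,0],[1,1,0],[2,0,1]] U=[[1,0,1],[0,-2,3],[0,0,3]]

  row1 -= 1·row0 → [0,-2,3]
  row2 -= 2·row0 → [0,0,3]
  row2 -= 0·row1 → [0,0,3]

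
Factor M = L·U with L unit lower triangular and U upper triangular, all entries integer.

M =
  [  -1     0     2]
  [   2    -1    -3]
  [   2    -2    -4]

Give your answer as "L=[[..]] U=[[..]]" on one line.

  r1 -= -2·r0 → [0,-1,1]
  r2 -= -2·r0 → [0,-2,0]
  r2 -= 2·r1 → [0,0,-2]

L=[[1,0,0],[-2,1,0],[-2,2,1]] U=[[-1,0,2],[0,-1,1],[0,0,-2]]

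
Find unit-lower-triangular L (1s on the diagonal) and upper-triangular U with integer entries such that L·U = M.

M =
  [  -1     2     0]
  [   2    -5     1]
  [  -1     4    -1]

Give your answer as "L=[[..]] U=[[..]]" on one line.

  r1 -= -2·r0 → [0,-1,1]
  r2 -= 1·r0 → [0,2,-1]
  r2 -= -2·r1 → [0,0,1]

L=[[1,0,0],[-2,1,0],[1,-2,1]] U=[[-1,2,0],[0,-1,1],[0,0,1]]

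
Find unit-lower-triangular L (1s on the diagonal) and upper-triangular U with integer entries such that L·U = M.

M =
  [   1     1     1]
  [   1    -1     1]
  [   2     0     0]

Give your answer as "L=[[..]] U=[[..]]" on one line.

L=[[1,0,0],[1,1,0],[2,1,1]] U=[[1,1,1],[0,-2,0],[0,0,-2]]

  r1 -= 1·r0 → [0,-2,0]
  r2 -= 2·r0 → [0,-2,-2]
  r2 -= 1·r1 → [0,0,-2]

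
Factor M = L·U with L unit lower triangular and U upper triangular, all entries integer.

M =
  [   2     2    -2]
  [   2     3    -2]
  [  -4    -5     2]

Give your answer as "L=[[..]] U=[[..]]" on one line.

L=[[1,0,0],[1,1,0],[-2,-1,1]] U=[[2,2,-2],[0,1,0],[0,0,-2]]

  r1 -= 1·r0 → [0,1,0]
  r2 -= -2·r0 → [0,-1,-2]
  r2 -= -1·r1 → [0,0,-2]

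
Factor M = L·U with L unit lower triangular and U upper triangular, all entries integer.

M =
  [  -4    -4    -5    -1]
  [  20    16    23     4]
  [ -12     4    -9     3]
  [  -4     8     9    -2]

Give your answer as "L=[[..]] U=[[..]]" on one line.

  r1 -= -5·r0 → [0,-4,-2,-1]
  r2 -= 3·r0 → [0,16,6,6]
  r3 -= 1·r0 → [0,12,14,-1]
  r2 -= -4·r1 → [0,0,-2,2]
  r3 -= -3·r1 → [0,0,8,-4]
  r3 -= -4·r2 → [0,0,0,4]

L=[[1,0,0,0],[-5,1,0,0],[3,-4,1,0],[1,-3,-4,1]] U=[[-4,-4,-5,-1],[0,-4,-2,-1],[0,0,-2,2],[0,0,0,4]]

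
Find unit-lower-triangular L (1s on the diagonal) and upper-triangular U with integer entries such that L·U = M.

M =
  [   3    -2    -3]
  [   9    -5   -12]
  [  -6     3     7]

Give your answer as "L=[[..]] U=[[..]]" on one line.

L=[[1,0,0],[3,1,0],[-2,-1,1]] U=[[3,-2,-3],[0,1,-3],[0,0,-2]]

  r1 -= 3·r0 → [0,1,-3]
  r2 -= -2·r0 → [0,-1,1]
  r2 -= -1·r1 → [0,0,-2]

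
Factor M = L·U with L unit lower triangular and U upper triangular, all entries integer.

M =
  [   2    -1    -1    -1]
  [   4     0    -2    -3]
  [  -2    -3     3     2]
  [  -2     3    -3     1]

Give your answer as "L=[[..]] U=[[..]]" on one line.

L=[[1,0,0,0],[2,1,0,0],[-1,-2,1,0],[-1,1,-2,1]] U=[[2,-1,-1,-1],[0,2,0,-1],[0,0,2,-1],[0,0,0,-1]]

  row1 -= 2·row0 → [0,2,0,-1]
  row2 -= -1·row0 → [0,-4,2,1]
  row3 -= -1·row0 → [0,2,-4,0]
  row2 -= -2·row1 → [0,0,2,-1]
  row3 -= 1·row1 → [0,0,-4,1]
  row3 -= -2·row2 → [0,0,0,-1]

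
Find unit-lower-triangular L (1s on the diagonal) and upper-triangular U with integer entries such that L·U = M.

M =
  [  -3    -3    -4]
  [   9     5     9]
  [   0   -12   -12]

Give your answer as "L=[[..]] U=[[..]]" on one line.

L=[[1,0,0],[-3,1,0],[0,3,1]] U=[[-3,-3,-4],[0,-4,-3],[0,0,-3]]

  r1 -= -3·r0 → [0,-4,-3]
  r2 -= 0·r0 → [0,-12,-12]
  r2 -= 3·r1 → [0,0,-3]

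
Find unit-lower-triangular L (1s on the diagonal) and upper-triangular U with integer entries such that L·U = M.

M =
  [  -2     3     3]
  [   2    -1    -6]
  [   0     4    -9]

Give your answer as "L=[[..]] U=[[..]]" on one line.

L=[[1,0,0],[-1,1,0],[0,2,1]] U=[[-2,3,3],[0,2,-3],[0,0,-3]]

  r1 -= -1·r0 → [0,2,-3]
  r2 -= 0·r0 → [0,4,-9]
  r2 -= 2·r1 → [0,0,-3]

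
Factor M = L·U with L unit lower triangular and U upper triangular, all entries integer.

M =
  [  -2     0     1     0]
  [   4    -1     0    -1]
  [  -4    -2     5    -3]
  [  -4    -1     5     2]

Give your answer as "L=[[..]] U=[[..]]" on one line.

L=[[1,0,0,0],[-2,1,0,0],[2,2,1,0],[2,1,-1,1]] U=[[-2,0,1,0],[0,-1,2,-1],[0,0,-1,-1],[0,0,0,2]]

  row1 -= -2·row0 → [0,-1,2,-1]
  row2 -= 2·row0 → [0,-2,3,-3]
  row3 -= 2·row0 → [0,-1,3,2]
  row2 -= 2·row1 → [0,0,-1,-1]
  row3 -= 1·row1 → [0,0,1,3]
  row3 -= -1·row2 → [0,0,0,2]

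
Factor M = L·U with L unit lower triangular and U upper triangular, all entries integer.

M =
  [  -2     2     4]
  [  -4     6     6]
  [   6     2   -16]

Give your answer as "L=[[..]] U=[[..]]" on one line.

  row1 -= 2·row0 → [0,2,-2]
  row2 -= -3·row0 → [0,8,-4]
  row2 -= 4·row1 → [0,0,4]

L=[[1,0,0],[2,1,0],[-3,4,1]] U=[[-2,2,4],[0,2,-2],[0,0,4]]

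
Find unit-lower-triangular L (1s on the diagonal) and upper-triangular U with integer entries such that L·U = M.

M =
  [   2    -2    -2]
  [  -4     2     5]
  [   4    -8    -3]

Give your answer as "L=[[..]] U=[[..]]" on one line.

  r1 -= -2·r0 → [0,-2,1]
  r2 -= 2·r0 → [0,-4,1]
  r2 -= 2·r1 → [0,0,-1]

L=[[1,0,0],[-2,1,0],[2,2,1]] U=[[2,-2,-2],[0,-2,1],[0,0,-1]]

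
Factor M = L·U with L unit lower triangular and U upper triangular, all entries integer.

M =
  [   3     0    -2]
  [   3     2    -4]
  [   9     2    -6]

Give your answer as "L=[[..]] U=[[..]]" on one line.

  R1 -= 1·R0 → [0,2,-2]
  R2 -= 3·R0 → [0,2,0]
  R2 -= 1·R1 → [0,0,2]

L=[[1,0,0],[1,1,0],[3,1,1]] U=[[3,0,-2],[0,2,-2],[0,0,2]]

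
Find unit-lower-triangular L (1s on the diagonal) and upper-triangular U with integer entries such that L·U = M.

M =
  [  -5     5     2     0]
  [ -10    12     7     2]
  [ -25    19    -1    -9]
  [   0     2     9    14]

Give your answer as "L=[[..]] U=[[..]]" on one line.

  r1 -= 2·r0 → [0,2,3,2]
  r2 -= 5·r0 → [0,-6,-11,-9]
  r3 -= 0·r0 → [0,2,9,14]
  r2 -= -3·r1 → [0,0,-2,-3]
  r3 -= 1·r1 → [0,0,6,12]
  r3 -= -3·r2 → [0,0,0,3]

L=[[1,0,0,0],[2,1,0,0],[5,-3,1,0],[0,1,-3,1]] U=[[-5,5,2,0],[0,2,3,2],[0,0,-2,-3],[0,0,0,3]]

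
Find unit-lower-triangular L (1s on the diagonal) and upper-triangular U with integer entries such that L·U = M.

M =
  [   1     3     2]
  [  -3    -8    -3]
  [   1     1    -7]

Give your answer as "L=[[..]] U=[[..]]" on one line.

L=[[1,0,0],[-3,1,0],[1,-2,1]] U=[[1,3,2],[0,1,3],[0,0,-3]]

  r1 -= -3·r0 → [0,1,3]
  r2 -= 1·r0 → [0,-2,-9]
  r2 -= -2·r1 → [0,0,-3]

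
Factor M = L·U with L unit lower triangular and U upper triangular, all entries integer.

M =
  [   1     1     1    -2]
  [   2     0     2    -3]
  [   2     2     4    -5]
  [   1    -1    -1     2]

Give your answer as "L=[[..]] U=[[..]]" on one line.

  row1 -= 2·row0 → [0,-2,0,1]
  row2 -= 2·row0 → [0,0,2,-1]
  row3 -= 1·row0 → [0,-2,-2,4]
  row2 -= 0·row1 → [0,0,2,-1]
  row3 -= 1·row1 → [0,0,-2,3]
  row3 -= -1·row2 → [0,0,0,2]

L=[[1,0,0,0],[2,1,0,0],[2,0,1,0],[1,1,-1,1]] U=[[1,1,1,-2],[0,-2,0,1],[0,0,2,-1],[0,0,0,2]]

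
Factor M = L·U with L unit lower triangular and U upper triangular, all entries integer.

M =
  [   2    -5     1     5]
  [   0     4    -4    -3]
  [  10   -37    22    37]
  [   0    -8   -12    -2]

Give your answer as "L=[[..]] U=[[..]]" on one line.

  r1 -= 0·r0 → [0,4,-4,-3]
  r2 -= 5·r0 → [0,-12,17,12]
  r3 -= 0·r0 → [0,-8,-12,-2]
  r2 -= -3·r1 → [0,0,5,3]
  r3 -= -2·r1 → [0,0,-20,-8]
  r3 -= -4·r2 → [0,0,0,4]

L=[[1,0,0,0],[0,1,0,0],[5,-3,1,0],[0,-2,-4,1]] U=[[2,-5,1,5],[0,4,-4,-3],[0,0,5,3],[0,0,0,4]]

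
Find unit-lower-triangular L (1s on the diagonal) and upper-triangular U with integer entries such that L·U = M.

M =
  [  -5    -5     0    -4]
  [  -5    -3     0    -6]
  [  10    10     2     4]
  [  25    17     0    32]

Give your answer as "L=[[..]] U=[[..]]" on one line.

  R1 -= 1·R0 → [0,2,0,-2]
  R2 -= -2·R0 → [0,0,2,-4]
  R3 -= -5·R0 → [0,-8,0,12]
  R2 -= 0·R1 → [0,0,2,-4]
  R3 -= -4·R1 → [0,0,0,4]
  R3 -= 0·R2 → [0,0,0,4]

L=[[1,0,0,0],[1,1,0,0],[-2,0,1,0],[-5,-4,0,1]] U=[[-5,-5,0,-4],[0,2,0,-2],[0,0,2,-4],[0,0,0,4]]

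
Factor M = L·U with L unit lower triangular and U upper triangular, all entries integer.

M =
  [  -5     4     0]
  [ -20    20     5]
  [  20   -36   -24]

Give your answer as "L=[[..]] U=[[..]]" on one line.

  r1 -= 4·r0 → [0,4,5]
  r2 -= -4·r0 → [0,-20,-24]
  r2 -= -5·r1 → [0,0,1]

L=[[1,0,0],[4,1,0],[-4,-5,1]] U=[[-5,4,0],[0,4,5],[0,0,1]]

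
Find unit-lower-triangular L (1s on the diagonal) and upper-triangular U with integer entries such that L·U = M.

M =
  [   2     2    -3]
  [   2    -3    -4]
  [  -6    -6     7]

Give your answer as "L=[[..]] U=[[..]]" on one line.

L=[[1,0,0],[1,1,0],[-3,0,1]] U=[[2,2,-3],[0,-5,-1],[0,0,-2]]

  r1 -= 1·r0 → [0,-5,-1]
  r2 -= -3·r0 → [0,0,-2]
  r2 -= 0·r1 → [0,0,-2]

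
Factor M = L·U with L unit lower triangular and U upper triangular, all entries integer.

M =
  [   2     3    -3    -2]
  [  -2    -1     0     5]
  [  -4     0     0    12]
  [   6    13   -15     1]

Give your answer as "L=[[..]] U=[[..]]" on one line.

L=[[1,0,0,0],[-1,1,0,0],[-2,3,1,0],[3,2,0,1]] U=[[2,3,-3,-2],[0,2,-3,3],[0,0,3,-1],[0,0,0,1]]

  row1 -= -1·row0 → [0,2,-3,3]
  row2 -= -2·row0 → [0,6,-6,8]
  row3 -= 3·row0 → [0,4,-6,7]
  row2 -= 3·row1 → [0,0,3,-1]
  row3 -= 2·row1 → [0,0,0,1]
  row3 -= 0·row2 → [0,0,0,1]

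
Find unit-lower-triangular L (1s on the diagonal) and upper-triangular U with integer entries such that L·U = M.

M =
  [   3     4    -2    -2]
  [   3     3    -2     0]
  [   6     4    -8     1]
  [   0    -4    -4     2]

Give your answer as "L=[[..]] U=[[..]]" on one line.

L=[[1,0,0,0],[1,1,0,0],[2,4,1,0],[0,4,1,1]] U=[[3,4,-2,-2],[0,-1,0,2],[0,0,-4,-3],[0,0,0,-3]]

  row1 -= 1·row0 → [0,-1,0,2]
  row2 -= 2·row0 → [0,-4,-4,5]
  row3 -= 0·row0 → [0,-4,-4,2]
  row2 -= 4·row1 → [0,0,-4,-3]
  row3 -= 4·row1 → [0,0,-4,-6]
  row3 -= 1·row2 → [0,0,0,-3]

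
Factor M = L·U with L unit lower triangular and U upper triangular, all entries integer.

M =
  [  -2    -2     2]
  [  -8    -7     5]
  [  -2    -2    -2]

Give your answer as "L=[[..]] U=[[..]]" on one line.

L=[[1,0,0],[4,1,0],[1,0,1]] U=[[-2,-2,2],[0,1,-3],[0,0,-4]]

  row1 -= 4·row0 → [0,1,-3]
  row2 -= 1·row0 → [0,0,-4]
  row2 -= 0·row1 → [0,0,-4]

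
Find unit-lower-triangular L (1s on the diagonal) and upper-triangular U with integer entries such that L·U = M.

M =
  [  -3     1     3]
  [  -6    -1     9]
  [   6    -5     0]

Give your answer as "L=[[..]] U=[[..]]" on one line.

L=[[1,0,0],[2,1,0],[-2,1,1]] U=[[-3,1,3],[0,-3,3],[0,0,3]]

  r1 -= 2·r0 → [0,-3,3]
  r2 -= -2·r0 → [0,-3,6]
  r2 -= 1·r1 → [0,0,3]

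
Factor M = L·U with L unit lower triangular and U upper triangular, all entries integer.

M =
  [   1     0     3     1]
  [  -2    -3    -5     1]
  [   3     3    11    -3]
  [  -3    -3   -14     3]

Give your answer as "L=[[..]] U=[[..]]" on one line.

  r1 -= -2·r0 → [0,-3,1,3]
  r2 -= 3·r0 → [0,3,2,-6]
  r3 -= -3·r0 → [0,-3,-5,6]
  r2 -= -1·r1 → [0,0,3,-3]
  r3 -= 1·r1 → [0,0,-6,3]
  r3 -= -2·r2 → [0,0,0,-3]

L=[[1,0,0,0],[-2,1,0,0],[3,-1,1,0],[-3,1,-2,1]] U=[[1,0,3,1],[0,-3,1,3],[0,0,3,-3],[0,0,0,-3]]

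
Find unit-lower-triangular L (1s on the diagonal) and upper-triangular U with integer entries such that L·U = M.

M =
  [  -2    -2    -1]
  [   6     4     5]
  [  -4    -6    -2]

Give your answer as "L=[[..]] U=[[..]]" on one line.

L=[[1,0,0],[-3,1,0],[2,1,1]] U=[[-2,-2,-1],[0,-2,2],[0,0,-2]]

  row1 -= -3·row0 → [0,-2,2]
  row2 -= 2·row0 → [0,-2,0]
  row2 -= 1·row1 → [0,0,-2]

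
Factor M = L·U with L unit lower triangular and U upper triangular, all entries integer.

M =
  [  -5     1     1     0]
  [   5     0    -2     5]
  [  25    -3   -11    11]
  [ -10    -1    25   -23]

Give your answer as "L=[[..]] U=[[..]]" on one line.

L=[[1,0,0,0],[-1,1,0,0],[-5,2,1,0],[2,-3,-5,1]] U=[[-5,1,1,0],[0,1,-1,5],[0,0,-4,1],[0,0,0,-3]]

  r1 -= -1·r0 → [0,1,-1,5]
  r2 -= -5·r0 → [0,2,-6,11]
  r3 -= 2·r0 → [0,-3,23,-23]
  r2 -= 2·r1 → [0,0,-4,1]
  r3 -= -3·r1 → [0,0,20,-8]
  r3 -= -5·r2 → [0,0,0,-3]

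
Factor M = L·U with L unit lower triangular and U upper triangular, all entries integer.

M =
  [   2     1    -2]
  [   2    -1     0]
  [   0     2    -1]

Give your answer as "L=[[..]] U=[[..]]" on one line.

  r1 -= 1·r0 → [0,-2,2]
  r2 -= 0·r0 → [0,2,-1]
  r2 -= -1·r1 → [0,0,1]

L=[[1,0,0],[1,1,0],[0,-1,1]] U=[[2,1,-2],[0,-2,2],[0,0,1]]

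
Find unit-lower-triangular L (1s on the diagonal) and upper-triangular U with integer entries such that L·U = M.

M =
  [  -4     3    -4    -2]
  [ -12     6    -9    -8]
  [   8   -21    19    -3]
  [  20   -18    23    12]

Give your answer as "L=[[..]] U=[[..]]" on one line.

L=[[1,0,0,0],[3,1,0,0],[-2,5,1,0],[-5,1,0,1]] U=[[-4,3,-4,-2],[0,-3,3,-2],[0,0,-4,3],[0,0,0,4]]

  r1 -= 3·r0 → [0,-3,3,-2]
  r2 -= -2·r0 → [0,-15,11,-7]
  r3 -= -5·r0 → [0,-3,3,2]
  r2 -= 5·r1 → [0,0,-4,3]
  r3 -= 1·r1 → [0,0,0,4]
  r3 -= 0·r2 → [0,0,0,4]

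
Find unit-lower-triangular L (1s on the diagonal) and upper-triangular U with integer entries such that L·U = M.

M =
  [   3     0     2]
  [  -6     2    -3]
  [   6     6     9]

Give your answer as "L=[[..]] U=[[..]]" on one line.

  r1 -= -2·r0 → [0,2,1]
  r2 -= 2·r0 → [0,6,5]
  r2 -= 3·r1 → [0,0,2]

L=[[1,0,0],[-2,1,0],[2,3,1]] U=[[3,0,2],[0,2,1],[0,0,2]]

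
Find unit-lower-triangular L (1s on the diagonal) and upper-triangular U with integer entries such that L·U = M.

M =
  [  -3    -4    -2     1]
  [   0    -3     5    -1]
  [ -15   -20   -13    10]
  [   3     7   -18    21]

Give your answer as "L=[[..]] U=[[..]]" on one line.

  r1 -= 0·r0 → [0,-3,5,-1]
  r2 -= 5·r0 → [0,0,-3,5]
  r3 -= -1·r0 → [0,3,-20,22]
  r2 -= 0·r1 → [0,0,-3,5]
  r3 -= -1·r1 → [0,0,-15,21]
  r3 -= 5·r2 → [0,0,0,-4]

L=[[1,0,0,0],[0,1,0,0],[5,0,1,0],[-1,-1,5,1]] U=[[-3,-4,-2,1],[0,-3,5,-1],[0,0,-3,5],[0,0,0,-4]]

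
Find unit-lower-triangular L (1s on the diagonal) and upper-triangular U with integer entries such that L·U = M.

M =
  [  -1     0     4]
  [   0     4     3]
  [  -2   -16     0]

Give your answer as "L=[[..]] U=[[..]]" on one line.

  r1 -= 0·r0 → [0,4,3]
  r2 -= 2·r0 → [0,-16,-8]
  r2 -= -4·r1 → [0,0,4]

L=[[1,0,0],[0,1,0],[2,-4,1]] U=[[-1,0,4],[0,4,3],[0,0,4]]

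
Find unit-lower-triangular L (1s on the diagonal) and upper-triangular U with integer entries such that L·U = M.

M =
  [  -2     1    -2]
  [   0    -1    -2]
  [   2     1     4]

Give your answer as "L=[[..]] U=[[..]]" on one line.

L=[[1,0,0],[0,1,0],[-1,-2,1]] U=[[-2,1,-2],[0,-1,-2],[0,0,-2]]

  row1 -= 0·row0 → [0,-1,-2]
  row2 -= -1·row0 → [0,2,2]
  row2 -= -2·row1 → [0,0,-2]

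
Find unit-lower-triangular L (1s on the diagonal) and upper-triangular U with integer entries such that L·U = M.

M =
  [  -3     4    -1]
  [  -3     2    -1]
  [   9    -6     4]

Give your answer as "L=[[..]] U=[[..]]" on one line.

  r1 -= 1·r0 → [0,-2,0]
  r2 -= -3·r0 → [0,6,1]
  r2 -= -3·r1 → [0,0,1]

L=[[1,0,0],[1,1,0],[-3,-3,1]] U=[[-3,4,-1],[0,-2,0],[0,0,1]]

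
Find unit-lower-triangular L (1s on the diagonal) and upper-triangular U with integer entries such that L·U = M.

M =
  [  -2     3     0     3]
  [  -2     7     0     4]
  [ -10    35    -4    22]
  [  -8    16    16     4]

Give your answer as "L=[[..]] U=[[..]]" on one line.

L=[[1,0,0,0],[1,1,0,0],[5,5,1,0],[4,1,-4,1]] U=[[-2,3,0,3],[0,4,0,1],[0,0,-4,2],[0,0,0,-1]]

  R1 -= 1·R0 → [0,4,0,1]
  R2 -= 5·R0 → [0,20,-4,7]
  R3 -= 4·R0 → [0,4,16,-8]
  R2 -= 5·R1 → [0,0,-4,2]
  R3 -= 1·R1 → [0,0,16,-9]
  R3 -= -4·R2 → [0,0,0,-1]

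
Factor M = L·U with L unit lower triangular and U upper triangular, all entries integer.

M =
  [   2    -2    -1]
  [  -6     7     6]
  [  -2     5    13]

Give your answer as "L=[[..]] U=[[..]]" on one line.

L=[[1,0,0],[-3,1,0],[-1,3,1]] U=[[2,-2,-1],[0,1,3],[0,0,3]]

  row1 -= -3·row0 → [0,1,3]
  row2 -= -1·row0 → [0,3,12]
  row2 -= 3·row1 → [0,0,3]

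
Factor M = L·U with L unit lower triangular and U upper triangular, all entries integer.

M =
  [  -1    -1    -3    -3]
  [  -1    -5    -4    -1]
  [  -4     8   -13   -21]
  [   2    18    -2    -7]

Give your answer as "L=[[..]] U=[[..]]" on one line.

  r1 -= 1·r0 → [0,-4,-1,2]
  r2 -= 4·r0 → [0,12,-1,-9]
  r3 -= -2·r0 → [0,16,-8,-13]
  r2 -= -3·r1 → [0,0,-4,-3]
  r3 -= -4·r1 → [0,0,-12,-5]
  r3 -= 3·r2 → [0,0,0,4]

L=[[1,0,0,0],[1,1,0,0],[4,-3,1,0],[-2,-4,3,1]] U=[[-1,-1,-3,-3],[0,-4,-1,2],[0,0,-4,-3],[0,0,0,4]]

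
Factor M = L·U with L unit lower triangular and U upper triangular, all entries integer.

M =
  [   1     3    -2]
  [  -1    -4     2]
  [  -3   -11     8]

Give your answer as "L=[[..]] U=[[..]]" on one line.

  R1 -= -1·R0 → [0,-1,0]
  R2 -= -3·R0 → [0,-2,2]
  R2 -= 2·R1 → [0,0,2]

L=[[1,0,0],[-1,1,0],[-3,2,1]] U=[[1,3,-2],[0,-1,0],[0,0,2]]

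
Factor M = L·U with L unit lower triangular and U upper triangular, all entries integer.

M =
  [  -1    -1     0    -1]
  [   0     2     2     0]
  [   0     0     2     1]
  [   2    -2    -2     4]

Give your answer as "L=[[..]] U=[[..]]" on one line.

  row1 -= 0·row0 → [0,2,2,0]
  row2 -= 0·row0 → [0,0,2,1]
  row3 -= -2·row0 → [0,-4,-2,2]
  row2 -= 0·row1 → [0,0,2,1]
  row3 -= -2·row1 → [0,0,2,2]
  row3 -= 1·row2 → [0,0,0,1]

L=[[1,0,0,0],[0,1,0,0],[0,0,1,0],[-2,-2,1,1]] U=[[-1,-1,0,-1],[0,2,2,0],[0,0,2,1],[0,0,0,1]]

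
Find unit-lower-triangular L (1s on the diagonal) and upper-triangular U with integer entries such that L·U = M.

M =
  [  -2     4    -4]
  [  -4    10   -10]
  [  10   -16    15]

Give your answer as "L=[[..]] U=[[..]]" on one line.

  R1 -= 2·R0 → [0,2,-2]
  R2 -= -5·R0 → [0,4,-5]
  R2 -= 2·R1 → [0,0,-1]

L=[[1,0,0],[2,1,0],[-5,2,1]] U=[[-2,4,-4],[0,2,-2],[0,0,-1]]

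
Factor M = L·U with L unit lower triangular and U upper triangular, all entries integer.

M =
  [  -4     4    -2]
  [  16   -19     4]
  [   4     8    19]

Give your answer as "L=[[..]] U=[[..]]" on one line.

  R1 -= -4·R0 → [0,-3,-4]
  R2 -= -1·R0 → [0,12,17]
  R2 -= -4·R1 → [0,0,1]

L=[[1,0,0],[-4,1,0],[-1,-4,1]] U=[[-4,4,-2],[0,-3,-4],[0,0,1]]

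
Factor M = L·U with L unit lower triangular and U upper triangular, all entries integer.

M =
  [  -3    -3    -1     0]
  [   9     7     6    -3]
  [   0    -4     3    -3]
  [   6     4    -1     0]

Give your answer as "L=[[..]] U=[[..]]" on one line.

L=[[1,0,0,0],[-3,1,0,0],[0,2,1,0],[-2,1,2,1]] U=[[-3,-3,-1,0],[0,-2,3,-3],[0,0,-3,3],[0,0,0,-3]]

  row1 -= -3·row0 → [0,-2,3,-3]
  row2 -= 0·row0 → [0,-4,3,-3]
  row3 -= -2·row0 → [0,-2,-3,0]
  row2 -= 2·row1 → [0,0,-3,3]
  row3 -= 1·row1 → [0,0,-6,3]
  row3 -= 2·row2 → [0,0,0,-3]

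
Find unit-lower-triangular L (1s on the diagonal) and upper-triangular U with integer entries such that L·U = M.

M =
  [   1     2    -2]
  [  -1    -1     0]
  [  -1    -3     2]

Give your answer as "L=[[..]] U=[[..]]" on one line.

L=[[1,0,0],[-1,1,0],[-1,-1,1]] U=[[1,2,-2],[0,1,-2],[0,0,-2]]

  R1 -= -1·R0 → [0,1,-2]
  R2 -= -1·R0 → [0,-1,0]
  R2 -= -1·R1 → [0,0,-2]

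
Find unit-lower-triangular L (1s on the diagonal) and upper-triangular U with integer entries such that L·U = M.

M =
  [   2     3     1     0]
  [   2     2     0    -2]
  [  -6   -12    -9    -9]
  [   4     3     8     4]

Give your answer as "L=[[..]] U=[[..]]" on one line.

L=[[1,0,0,0],[1,1,0,0],[-3,3,1,0],[2,3,-3,1]] U=[[2,3,1,0],[0,-1,-1,-2],[0,0,-3,-3],[0,0,0,1]]

  row1 -= 1·row0 → [0,-1,-1,-2]
  row2 -= -3·row0 → [0,-3,-6,-9]
  row3 -= 2·row0 → [0,-3,6,4]
  row2 -= 3·row1 → [0,0,-3,-3]
  row3 -= 3·row1 → [0,0,9,10]
  row3 -= -3·row2 → [0,0,0,1]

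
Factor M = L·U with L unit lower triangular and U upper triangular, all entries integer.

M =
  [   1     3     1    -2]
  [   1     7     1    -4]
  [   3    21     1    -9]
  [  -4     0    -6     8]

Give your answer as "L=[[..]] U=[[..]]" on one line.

L=[[1,0,0,0],[1,1,0,0],[3,3,1,0],[-4,3,1,1]] U=[[1,3,1,-2],[0,4,0,-2],[0,0,-2,3],[0,0,0,3]]

  r1 -= 1·r0 → [0,4,0,-2]
  r2 -= 3·r0 → [0,12,-2,-3]
  r3 -= -4·r0 → [0,12,-2,0]
  r2 -= 3·r1 → [0,0,-2,3]
  r3 -= 3·r1 → [0,0,-2,6]
  r3 -= 1·r2 → [0,0,0,3]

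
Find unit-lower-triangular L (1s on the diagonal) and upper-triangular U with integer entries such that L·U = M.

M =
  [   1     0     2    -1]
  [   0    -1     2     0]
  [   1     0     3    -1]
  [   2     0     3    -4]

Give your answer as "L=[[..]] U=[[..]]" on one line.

L=[[1,0,0,0],[0,1,0,0],[1,0,1,0],[2,0,-1,1]] U=[[1,0,2,-1],[0,-1,2,0],[0,0,1,0],[0,0,0,-2]]

  r1 -= 0·r0 → [0,-1,2,0]
  r2 -= 1·r0 → [0,0,1,0]
  r3 -= 2·r0 → [0,0,-1,-2]
  r2 -= 0·r1 → [0,0,1,0]
  r3 -= 0·r1 → [0,0,-1,-2]
  r3 -= -1·r2 → [0,0,0,-2]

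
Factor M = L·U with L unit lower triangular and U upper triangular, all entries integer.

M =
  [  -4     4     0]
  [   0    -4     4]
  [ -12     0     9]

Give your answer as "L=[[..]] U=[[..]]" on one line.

L=[[1,0,0],[0,1,0],[3,3,1]] U=[[-4,4,0],[0,-4,4],[0,0,-3]]

  row1 -= 0·row0 → [0,-4,4]
  row2 -= 3·row0 → [0,-12,9]
  row2 -= 3·row1 → [0,0,-3]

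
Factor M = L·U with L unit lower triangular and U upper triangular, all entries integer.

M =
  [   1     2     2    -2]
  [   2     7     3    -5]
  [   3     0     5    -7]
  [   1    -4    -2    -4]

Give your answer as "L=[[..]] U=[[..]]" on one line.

L=[[1,0,0,0],[2,1,0,0],[3,-2,1,0],[1,-2,2,1]] U=[[1,2,2,-2],[0,3,-1,-1],[0,0,-3,-3],[0,0,0,2]]

  row1 -= 2·row0 → [0,3,-1,-1]
  row2 -= 3·row0 → [0,-6,-1,-1]
  row3 -= 1·row0 → [0,-6,-4,-2]
  row2 -= -2·row1 → [0,0,-3,-3]
  row3 -= -2·row1 → [0,0,-6,-4]
  row3 -= 2·row2 → [0,0,0,2]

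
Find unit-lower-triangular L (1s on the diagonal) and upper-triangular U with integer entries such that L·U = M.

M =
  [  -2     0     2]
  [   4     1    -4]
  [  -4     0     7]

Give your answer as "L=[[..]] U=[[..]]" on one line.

L=[[1,0,0],[-2,1,0],[2,0,1]] U=[[-2,0,2],[0,1,0],[0,0,3]]

  r1 -= -2·r0 → [0,1,0]
  r2 -= 2·r0 → [0,0,3]
  r2 -= 0·r1 → [0,0,3]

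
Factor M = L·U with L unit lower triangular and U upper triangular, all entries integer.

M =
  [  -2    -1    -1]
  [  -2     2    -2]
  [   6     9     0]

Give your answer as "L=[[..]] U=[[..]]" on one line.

L=[[1,0,0],[1,1,0],[-3,2,1]] U=[[-2,-1,-1],[0,3,-1],[0,0,-1]]

  row1 -= 1·row0 → [0,3,-1]
  row2 -= -3·row0 → [0,6,-3]
  row2 -= 2·row1 → [0,0,-1]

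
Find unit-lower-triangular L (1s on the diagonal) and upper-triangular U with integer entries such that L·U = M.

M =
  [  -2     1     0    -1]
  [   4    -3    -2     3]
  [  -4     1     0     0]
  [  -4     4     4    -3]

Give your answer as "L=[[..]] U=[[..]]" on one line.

L=[[1,0,0,0],[-2,1,0,0],[2,1,1,0],[2,-2,0,1]] U=[[-2,1,0,-1],[0,-1,-2,1],[0,0,2,1],[0,0,0,1]]

  R1 -= -2·R0 → [0,-1,-2,1]
  R2 -= 2·R0 → [0,-1,0,2]
  R3 -= 2·R0 → [0,2,4,-1]
  R2 -= 1·R1 → [0,0,2,1]
  R3 -= -2·R1 → [0,0,0,1]
  R3 -= 0·R2 → [0,0,0,1]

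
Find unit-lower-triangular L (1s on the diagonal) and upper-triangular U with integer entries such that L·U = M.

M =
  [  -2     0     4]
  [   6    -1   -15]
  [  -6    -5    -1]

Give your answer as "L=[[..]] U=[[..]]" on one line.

  r1 -= -3·r0 → [0,-1,-3]
  r2 -= 3·r0 → [0,-5,-13]
  r2 -= 5·r1 → [0,0,2]

L=[[1,0,0],[-3,1,0],[3,5,1]] U=[[-2,0,4],[0,-1,-3],[0,0,2]]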